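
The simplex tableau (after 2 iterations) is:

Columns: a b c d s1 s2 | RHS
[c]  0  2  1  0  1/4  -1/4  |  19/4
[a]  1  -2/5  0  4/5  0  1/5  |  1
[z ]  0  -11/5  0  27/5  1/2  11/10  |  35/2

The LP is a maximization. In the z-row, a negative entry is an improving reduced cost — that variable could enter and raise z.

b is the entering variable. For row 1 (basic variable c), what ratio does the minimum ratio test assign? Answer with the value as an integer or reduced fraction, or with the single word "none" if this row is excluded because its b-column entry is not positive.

Ratio = RHS / (b entry) = (19/4) / 2 = 19/8.

19/8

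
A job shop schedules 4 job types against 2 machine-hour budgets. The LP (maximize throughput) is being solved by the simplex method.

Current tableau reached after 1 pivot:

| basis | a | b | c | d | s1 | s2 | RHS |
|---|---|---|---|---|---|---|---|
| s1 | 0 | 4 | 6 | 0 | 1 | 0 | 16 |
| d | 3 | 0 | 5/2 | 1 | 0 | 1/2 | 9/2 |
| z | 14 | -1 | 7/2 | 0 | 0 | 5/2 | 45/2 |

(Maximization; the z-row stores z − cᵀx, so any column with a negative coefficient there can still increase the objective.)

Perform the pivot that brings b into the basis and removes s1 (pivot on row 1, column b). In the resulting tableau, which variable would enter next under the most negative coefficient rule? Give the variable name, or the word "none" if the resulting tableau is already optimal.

Pivot element 4. New z-row = old z-row − (-1)·(row 1/4).
Updated z-row coefficients: a: 14, b: 0, c: 5, d: 0, s1: 1/4, s2: 5/2.
No coefficient is strictly negative; the tableau after this pivot is optimal.

none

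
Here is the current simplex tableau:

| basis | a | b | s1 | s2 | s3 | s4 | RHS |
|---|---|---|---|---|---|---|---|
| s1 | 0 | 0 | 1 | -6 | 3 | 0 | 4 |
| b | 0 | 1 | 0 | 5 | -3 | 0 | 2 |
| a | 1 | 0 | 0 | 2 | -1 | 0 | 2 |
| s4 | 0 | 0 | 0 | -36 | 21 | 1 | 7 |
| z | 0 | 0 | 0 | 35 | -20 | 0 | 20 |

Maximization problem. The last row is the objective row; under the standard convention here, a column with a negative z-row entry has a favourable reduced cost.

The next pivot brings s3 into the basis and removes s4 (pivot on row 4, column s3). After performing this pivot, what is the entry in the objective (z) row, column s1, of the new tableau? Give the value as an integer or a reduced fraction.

Pivot element is row 4, column s3: 21.
Normalize row 4: new (row 4, s1) = 0/21 = 0.
z-row ← z-row − (-20)·(new row 4): 0 − (-20)·0 = 0.

0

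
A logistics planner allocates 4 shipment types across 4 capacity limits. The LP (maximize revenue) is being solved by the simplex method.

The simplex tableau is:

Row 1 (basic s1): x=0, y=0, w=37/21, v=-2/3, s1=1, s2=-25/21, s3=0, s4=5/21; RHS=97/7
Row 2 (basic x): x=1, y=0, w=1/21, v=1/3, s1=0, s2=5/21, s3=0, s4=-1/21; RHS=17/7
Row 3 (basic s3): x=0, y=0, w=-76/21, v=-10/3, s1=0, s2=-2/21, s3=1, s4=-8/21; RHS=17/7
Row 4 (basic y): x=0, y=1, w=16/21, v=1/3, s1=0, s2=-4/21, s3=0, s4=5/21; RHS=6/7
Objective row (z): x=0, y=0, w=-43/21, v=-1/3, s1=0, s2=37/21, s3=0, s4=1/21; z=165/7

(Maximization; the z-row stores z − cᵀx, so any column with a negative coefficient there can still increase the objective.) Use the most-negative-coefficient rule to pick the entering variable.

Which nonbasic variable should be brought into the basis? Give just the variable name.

Objective-row coefficients: x: 0, y: 0, w: -43/21, v: -1/3, s1: 0, s2: 37/21, s3: 0, s4: 1/21.
The most negative is -43/21 in column w, so w enters.

w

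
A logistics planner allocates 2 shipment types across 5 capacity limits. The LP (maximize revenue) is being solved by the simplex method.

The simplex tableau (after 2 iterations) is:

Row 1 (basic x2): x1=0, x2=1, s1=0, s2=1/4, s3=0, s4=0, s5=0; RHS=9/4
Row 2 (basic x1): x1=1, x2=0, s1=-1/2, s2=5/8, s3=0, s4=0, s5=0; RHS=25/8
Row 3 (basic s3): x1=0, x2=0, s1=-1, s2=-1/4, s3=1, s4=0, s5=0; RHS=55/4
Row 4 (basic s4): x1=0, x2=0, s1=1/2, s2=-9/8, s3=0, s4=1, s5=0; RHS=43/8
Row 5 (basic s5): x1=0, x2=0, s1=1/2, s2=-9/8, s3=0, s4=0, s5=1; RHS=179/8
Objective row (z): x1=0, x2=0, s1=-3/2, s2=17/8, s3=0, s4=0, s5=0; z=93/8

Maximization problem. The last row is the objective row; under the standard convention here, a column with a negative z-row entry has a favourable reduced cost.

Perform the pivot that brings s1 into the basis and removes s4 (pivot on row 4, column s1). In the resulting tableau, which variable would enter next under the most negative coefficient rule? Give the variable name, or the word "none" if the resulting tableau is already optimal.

Pivot element 1/2. New z-row = old z-row − (-3/2)·(row 4/(1/2)).
Updated z-row coefficients: x1: 0, x2: 0, s1: 0, s2: -5/4, s3: 0, s4: 3, s5: 0.
The most negative is -5/4 in column s2, so s2 would enter next.

s2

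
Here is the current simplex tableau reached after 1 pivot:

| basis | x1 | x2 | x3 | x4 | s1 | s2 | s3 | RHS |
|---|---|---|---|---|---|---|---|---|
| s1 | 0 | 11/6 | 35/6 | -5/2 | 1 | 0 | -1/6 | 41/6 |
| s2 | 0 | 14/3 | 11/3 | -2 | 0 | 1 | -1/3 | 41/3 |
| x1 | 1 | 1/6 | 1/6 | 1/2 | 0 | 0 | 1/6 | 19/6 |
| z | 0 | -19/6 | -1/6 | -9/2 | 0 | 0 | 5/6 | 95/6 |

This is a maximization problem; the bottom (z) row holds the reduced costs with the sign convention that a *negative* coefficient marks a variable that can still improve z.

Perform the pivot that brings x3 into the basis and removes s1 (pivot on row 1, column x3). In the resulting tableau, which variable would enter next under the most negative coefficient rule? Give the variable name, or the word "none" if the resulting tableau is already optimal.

x4

Pivot element 35/6. New z-row = old z-row − (-1/6)·(row 1/(35/6)).
Updated z-row coefficients: x1: 0, x2: -109/35, x3: 0, x4: -32/7, s1: 1/35, s2: 0, s3: 29/35.
The most negative is -32/7 in column x4, so x4 would enter next.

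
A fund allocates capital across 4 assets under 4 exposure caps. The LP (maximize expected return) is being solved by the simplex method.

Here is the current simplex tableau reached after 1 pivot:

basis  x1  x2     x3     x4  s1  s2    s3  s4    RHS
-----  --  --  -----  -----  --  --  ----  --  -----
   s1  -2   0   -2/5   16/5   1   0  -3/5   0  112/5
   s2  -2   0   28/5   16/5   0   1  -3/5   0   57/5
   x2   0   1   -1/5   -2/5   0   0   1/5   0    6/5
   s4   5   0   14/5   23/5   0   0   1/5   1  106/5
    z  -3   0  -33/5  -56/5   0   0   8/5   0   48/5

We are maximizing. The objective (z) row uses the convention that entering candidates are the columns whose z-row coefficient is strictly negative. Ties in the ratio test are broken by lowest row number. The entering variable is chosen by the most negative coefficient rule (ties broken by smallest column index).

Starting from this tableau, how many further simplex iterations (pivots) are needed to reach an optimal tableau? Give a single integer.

2

pivot: x4 in, s2 out → z = 99/2
pivot: x1 in, s4 out → z = 1001/18
No improving column remains; optimal.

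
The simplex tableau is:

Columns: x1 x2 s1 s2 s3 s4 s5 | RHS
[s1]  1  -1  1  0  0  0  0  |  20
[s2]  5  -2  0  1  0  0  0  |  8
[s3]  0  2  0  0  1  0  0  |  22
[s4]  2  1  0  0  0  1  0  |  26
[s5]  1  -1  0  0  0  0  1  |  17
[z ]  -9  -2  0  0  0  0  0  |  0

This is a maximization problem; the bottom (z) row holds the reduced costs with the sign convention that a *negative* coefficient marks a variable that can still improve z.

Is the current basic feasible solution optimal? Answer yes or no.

no

Column x1 has objective-row coefficient -9, which is negative; an improving pivot exists, so not yet optimal.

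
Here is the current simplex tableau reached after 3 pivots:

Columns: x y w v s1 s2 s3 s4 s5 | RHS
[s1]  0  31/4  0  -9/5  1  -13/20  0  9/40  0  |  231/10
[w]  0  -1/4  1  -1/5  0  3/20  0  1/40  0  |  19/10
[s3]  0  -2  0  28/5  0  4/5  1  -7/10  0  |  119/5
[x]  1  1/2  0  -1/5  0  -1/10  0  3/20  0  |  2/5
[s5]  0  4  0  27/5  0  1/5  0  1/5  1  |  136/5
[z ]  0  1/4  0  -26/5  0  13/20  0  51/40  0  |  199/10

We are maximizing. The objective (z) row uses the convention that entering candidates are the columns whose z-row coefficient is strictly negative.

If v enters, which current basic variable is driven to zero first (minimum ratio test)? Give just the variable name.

Ratios: row 1 (s1): entry -9/5 ≤ 0, skip; row 2 (w): entry -1/5 ≤ 0, skip; row 3 (s3): (119/5)/(28/5) = 17/4; row 4 (x): entry -1/5 ≤ 0, skip; row 5 (s5): (136/5)/(27/5) = 136/27.
Minimum ratio 17/4 is in the s3 row, so s3 leaves.

s3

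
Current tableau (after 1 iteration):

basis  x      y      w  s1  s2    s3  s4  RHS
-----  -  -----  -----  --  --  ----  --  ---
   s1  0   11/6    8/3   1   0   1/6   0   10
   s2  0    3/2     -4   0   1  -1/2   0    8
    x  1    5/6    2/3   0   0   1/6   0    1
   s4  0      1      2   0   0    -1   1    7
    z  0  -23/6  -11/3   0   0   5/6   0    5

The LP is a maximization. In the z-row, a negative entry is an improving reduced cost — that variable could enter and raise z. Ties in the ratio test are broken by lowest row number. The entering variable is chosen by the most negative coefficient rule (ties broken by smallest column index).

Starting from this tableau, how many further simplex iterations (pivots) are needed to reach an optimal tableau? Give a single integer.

pivot: y in, x out → z = 48/5
pivot: w in, y out → z = 21/2
No improving column remains; optimal.

2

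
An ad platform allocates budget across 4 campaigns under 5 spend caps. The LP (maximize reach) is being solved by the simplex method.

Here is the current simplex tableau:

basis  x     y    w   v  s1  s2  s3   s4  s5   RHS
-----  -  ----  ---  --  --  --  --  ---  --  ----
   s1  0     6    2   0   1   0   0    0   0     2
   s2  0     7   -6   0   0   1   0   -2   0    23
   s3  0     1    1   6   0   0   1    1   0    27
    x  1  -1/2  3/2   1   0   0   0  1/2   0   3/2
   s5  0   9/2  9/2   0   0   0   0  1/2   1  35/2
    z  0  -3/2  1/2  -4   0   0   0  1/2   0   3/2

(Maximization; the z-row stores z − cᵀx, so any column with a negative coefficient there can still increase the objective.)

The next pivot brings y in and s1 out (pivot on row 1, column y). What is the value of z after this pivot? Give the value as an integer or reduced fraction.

Minimum ratio for y: 2/6 = 1/3.
z changes by −(z-row coeff of y)·ratio = −(-3/2)·(1/3) = 1/2.
New z = 3/2 + (1/2) = 2.

2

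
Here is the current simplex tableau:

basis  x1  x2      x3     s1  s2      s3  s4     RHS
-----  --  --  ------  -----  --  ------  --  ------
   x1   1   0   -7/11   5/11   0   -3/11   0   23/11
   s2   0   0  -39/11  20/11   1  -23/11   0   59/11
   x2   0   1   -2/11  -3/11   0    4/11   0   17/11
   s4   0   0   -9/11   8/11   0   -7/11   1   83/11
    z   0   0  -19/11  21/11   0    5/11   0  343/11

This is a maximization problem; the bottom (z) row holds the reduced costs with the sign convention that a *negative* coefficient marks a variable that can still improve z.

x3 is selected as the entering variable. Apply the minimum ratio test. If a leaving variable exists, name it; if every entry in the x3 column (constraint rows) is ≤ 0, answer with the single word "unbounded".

unbounded

x3-column entries: row 1: -7/11, row 2: -39/11, row 3: -2/11, row 4: -9/11. All ≤ 0, so x3 can increase without bound; the LP is unbounded in this direction.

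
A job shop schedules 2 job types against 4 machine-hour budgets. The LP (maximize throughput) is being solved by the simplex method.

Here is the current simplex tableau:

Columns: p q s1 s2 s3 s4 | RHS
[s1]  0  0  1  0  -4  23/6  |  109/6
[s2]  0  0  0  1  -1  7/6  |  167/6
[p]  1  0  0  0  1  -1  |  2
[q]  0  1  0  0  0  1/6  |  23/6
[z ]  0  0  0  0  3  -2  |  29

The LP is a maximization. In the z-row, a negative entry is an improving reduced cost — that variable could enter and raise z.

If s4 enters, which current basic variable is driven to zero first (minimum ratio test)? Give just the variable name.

Ratios: row 1 (s1): (109/6)/(23/6) = 109/23; row 2 (s2): (167/6)/(7/6) = 167/7; row 3 (p): entry -1 ≤ 0, skip; row 4 (q): (23/6)/(1/6) = 23.
Minimum ratio 109/23 is in the s1 row, so s1 leaves.

s1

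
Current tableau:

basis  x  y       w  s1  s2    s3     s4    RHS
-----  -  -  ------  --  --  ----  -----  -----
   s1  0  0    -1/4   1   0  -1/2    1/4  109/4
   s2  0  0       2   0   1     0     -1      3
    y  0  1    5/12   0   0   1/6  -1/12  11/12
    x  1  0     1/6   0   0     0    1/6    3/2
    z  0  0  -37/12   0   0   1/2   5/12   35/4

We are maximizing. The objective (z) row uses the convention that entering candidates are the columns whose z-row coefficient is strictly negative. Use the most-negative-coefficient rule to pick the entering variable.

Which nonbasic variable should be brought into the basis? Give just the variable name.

w

Objective-row coefficients: x: 0, y: 0, w: -37/12, s1: 0, s2: 0, s3: 1/2, s4: 5/12.
The most negative is -37/12 in column w, so w enters.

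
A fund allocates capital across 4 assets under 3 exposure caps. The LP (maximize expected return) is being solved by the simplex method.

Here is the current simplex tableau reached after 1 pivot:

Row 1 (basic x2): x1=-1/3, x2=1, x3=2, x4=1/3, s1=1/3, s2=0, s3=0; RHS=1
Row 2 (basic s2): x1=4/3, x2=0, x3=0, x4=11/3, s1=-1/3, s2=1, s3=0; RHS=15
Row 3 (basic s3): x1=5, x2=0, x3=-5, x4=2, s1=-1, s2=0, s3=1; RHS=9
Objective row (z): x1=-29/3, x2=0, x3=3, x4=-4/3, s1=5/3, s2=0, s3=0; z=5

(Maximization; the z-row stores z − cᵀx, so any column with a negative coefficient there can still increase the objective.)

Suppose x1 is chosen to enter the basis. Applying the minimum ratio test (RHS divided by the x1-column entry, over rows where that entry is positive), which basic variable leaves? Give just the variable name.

Ratios: row 1 (x2): entry -1/3 ≤ 0, skip; row 2 (s2): 15/(4/3) = 45/4; row 3 (s3): 9/5 = 9/5.
Minimum ratio 9/5 is in the s3 row, so s3 leaves.

s3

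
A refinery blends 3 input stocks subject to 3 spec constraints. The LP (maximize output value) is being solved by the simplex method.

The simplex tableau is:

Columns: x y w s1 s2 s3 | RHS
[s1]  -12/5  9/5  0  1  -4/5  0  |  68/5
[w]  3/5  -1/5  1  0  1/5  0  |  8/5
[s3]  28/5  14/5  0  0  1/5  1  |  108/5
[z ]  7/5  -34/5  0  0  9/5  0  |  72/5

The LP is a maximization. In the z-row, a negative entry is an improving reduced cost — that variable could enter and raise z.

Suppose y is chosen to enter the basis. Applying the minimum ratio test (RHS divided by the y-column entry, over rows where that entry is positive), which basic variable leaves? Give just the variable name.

Ratios: row 1 (s1): (68/5)/(9/5) = 68/9; row 2 (w): entry -1/5 ≤ 0, skip; row 3 (s3): (108/5)/(14/5) = 54/7.
Minimum ratio 68/9 is in the s1 row, so s1 leaves.

s1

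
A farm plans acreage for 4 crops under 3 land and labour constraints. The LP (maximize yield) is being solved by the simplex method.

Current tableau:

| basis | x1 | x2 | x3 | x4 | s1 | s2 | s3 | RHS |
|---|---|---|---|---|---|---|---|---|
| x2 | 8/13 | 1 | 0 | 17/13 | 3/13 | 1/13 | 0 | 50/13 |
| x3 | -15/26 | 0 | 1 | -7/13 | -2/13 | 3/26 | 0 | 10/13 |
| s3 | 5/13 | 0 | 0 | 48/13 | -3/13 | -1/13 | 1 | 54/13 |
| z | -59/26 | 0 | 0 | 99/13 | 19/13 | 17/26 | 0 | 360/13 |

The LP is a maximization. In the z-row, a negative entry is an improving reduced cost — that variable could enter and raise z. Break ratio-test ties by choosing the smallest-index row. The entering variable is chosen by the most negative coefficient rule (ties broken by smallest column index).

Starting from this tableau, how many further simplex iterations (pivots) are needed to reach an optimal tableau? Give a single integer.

pivot: x1 in, x2 out → z = 335/8
No improving column remains; optimal.

1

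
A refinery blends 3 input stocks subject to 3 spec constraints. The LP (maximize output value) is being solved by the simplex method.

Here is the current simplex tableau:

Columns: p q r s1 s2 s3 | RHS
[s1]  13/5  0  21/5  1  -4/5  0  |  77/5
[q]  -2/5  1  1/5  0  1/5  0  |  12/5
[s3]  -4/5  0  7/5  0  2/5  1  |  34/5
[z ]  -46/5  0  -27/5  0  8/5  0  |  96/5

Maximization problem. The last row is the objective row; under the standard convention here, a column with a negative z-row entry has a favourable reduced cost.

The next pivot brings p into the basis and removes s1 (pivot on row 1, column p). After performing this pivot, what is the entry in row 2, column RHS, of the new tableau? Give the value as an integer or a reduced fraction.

62/13

Pivot element is row 1, column p: 13/5.
Normalize row 1: new (row 1, RHS) = (77/5)/(13/5) = 77/13.
row 2 ← row 2 − (-2/5)·(new row 1): 12/5 − (-2/5)·(77/13) = 62/13.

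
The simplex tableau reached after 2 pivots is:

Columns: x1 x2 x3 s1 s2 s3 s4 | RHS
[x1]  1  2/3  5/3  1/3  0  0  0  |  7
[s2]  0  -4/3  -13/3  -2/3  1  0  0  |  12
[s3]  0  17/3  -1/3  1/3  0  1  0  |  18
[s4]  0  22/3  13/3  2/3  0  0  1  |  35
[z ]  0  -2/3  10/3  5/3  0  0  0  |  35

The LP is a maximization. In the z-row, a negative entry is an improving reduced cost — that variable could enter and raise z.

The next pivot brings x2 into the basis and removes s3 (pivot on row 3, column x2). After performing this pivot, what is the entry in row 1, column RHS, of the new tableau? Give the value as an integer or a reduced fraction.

83/17

Pivot element is row 3, column x2: 17/3.
Normalize row 3: new (row 3, RHS) = 18/(17/3) = 54/17.
row 1 ← row 1 − (2/3)·(new row 3): 7 − (2/3)·(54/17) = 83/17.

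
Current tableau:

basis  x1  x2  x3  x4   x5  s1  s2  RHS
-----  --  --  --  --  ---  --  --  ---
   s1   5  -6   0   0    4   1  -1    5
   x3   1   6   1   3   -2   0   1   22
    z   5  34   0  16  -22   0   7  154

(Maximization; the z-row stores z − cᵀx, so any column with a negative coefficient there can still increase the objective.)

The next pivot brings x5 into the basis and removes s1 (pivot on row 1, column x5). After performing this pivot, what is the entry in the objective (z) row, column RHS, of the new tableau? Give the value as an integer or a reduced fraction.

Pivot element is row 1, column x5: 4.
Normalize row 1: new (row 1, RHS) = 5/4 = 5/4.
z-row ← z-row − (-22)·(new row 1): 154 − (-22)·(5/4) = 363/2.

363/2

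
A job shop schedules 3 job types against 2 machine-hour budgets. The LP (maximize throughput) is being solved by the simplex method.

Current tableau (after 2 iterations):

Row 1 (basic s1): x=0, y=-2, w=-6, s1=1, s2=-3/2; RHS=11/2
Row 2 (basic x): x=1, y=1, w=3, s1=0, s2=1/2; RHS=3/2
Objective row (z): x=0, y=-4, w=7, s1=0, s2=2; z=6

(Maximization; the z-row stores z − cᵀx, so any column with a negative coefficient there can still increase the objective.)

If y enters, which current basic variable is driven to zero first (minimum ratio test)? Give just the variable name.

Ratios: row 1 (s1): entry -2 ≤ 0, skip; row 2 (x): (3/2)/1 = 3/2.
Minimum ratio 3/2 is in the x row, so x leaves.

x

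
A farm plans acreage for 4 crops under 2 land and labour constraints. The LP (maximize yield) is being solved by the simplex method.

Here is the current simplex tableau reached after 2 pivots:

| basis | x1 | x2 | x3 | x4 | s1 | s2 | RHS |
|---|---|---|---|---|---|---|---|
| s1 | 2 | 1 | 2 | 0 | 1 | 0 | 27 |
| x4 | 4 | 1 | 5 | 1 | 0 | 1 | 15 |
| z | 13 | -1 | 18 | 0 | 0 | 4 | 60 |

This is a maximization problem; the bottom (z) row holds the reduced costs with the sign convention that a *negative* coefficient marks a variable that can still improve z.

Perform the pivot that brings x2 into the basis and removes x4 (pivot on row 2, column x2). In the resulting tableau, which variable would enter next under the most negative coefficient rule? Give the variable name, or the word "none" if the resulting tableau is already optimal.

none

Pivot element 1. New z-row = old z-row − (-1)·(row 2/1).
Updated z-row coefficients: x1: 17, x2: 0, x3: 23, x4: 1, s1: 0, s2: 5.
No coefficient is strictly negative; the tableau after this pivot is optimal.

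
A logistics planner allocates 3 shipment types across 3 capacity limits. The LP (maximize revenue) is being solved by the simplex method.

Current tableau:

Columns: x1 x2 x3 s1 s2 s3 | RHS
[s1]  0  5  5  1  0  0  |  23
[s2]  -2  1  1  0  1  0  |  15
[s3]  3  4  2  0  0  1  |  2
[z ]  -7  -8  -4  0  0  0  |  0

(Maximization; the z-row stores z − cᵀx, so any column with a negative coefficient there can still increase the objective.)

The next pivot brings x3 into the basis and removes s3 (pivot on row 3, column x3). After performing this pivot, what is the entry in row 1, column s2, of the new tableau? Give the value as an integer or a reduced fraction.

0

Pivot element is row 3, column x3: 2.
Normalize row 3: new (row 3, s2) = 0/2 = 0.
row 1 ← row 1 − 5·(new row 3): 0 − 5·0 = 0.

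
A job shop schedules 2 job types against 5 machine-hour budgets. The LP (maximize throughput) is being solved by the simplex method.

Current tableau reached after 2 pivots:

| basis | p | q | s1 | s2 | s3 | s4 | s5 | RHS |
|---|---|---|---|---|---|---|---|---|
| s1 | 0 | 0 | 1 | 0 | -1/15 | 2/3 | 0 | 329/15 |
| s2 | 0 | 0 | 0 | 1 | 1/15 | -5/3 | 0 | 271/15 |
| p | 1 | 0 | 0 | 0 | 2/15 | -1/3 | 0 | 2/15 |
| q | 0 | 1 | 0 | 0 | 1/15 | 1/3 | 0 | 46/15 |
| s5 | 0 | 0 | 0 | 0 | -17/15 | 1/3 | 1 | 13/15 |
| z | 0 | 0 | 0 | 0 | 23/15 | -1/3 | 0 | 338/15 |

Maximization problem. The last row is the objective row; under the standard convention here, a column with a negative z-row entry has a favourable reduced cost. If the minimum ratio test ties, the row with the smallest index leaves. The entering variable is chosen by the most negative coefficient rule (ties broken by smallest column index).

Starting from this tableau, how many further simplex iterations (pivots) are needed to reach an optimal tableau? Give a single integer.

pivot: s4 in, s5 out → z = 117/5
No improving column remains; optimal.

1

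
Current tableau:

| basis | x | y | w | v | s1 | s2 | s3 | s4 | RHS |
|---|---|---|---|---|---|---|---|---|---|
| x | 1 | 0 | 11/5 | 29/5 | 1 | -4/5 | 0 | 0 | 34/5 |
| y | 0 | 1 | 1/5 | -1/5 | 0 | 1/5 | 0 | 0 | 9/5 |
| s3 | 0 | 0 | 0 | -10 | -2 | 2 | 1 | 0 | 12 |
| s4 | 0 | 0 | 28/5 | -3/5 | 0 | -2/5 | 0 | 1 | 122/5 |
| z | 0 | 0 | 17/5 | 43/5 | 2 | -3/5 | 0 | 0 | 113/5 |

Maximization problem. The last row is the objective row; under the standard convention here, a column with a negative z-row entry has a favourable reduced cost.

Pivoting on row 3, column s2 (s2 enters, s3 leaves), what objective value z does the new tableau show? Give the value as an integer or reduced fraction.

131/5

Minimum ratio for s2: 12/2 = 6.
z changes by −(z-row coeff of s2)·ratio = −(-3/5)·6 = 18/5.
New z = 113/5 + (18/5) = 131/5.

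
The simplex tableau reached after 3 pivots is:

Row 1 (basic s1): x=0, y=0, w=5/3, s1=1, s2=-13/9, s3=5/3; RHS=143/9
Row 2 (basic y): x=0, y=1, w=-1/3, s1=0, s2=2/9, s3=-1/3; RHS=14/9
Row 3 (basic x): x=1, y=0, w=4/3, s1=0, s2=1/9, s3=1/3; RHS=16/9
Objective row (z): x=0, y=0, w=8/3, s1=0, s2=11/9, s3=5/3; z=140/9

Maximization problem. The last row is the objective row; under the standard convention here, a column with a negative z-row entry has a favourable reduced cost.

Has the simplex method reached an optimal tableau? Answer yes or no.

yes

No objective-row coefficient is strictly negative, so no entering variable exists; the tableau is optimal.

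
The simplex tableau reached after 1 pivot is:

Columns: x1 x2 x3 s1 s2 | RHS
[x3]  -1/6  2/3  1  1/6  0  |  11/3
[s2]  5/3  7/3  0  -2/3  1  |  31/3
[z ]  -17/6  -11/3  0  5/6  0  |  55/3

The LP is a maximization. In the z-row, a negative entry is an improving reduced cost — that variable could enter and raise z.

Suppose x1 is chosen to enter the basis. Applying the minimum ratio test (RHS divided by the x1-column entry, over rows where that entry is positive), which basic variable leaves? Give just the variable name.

Ratios: row 1 (x3): entry -1/6 ≤ 0, skip; row 2 (s2): (31/3)/(5/3) = 31/5.
Minimum ratio 31/5 is in the s2 row, so s2 leaves.

s2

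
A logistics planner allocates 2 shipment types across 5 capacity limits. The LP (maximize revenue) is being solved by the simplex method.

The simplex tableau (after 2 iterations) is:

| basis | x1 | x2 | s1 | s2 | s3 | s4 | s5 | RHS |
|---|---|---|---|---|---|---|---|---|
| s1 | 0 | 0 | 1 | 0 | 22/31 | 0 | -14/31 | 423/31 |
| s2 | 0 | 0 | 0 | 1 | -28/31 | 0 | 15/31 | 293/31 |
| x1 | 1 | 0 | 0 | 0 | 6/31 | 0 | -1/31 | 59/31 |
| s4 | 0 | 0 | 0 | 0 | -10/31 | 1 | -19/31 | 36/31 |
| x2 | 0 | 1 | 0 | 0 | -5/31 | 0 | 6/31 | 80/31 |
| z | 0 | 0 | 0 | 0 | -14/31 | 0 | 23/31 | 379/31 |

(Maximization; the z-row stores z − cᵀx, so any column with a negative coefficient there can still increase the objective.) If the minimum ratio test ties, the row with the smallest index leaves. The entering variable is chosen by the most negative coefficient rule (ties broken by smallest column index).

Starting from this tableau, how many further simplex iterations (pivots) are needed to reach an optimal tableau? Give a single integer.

1

pivot: s3 in, x1 out → z = 50/3
No improving column remains; optimal.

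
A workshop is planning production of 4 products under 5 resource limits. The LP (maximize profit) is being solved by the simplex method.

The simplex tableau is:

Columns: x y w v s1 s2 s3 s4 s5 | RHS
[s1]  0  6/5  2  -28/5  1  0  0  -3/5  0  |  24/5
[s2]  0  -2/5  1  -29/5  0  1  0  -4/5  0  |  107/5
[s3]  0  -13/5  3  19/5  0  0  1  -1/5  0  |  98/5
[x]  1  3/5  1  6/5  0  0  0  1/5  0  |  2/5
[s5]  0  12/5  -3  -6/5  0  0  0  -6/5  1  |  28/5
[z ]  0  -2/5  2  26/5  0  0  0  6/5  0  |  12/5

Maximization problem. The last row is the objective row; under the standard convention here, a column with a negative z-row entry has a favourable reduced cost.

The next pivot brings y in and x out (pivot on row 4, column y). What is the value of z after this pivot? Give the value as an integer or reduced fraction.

8/3

Minimum ratio for y: (2/5)/(3/5) = 2/3.
z changes by −(z-row coeff of y)·ratio = −(-2/5)·(2/3) = 4/15.
New z = 12/5 + (4/15) = 8/3.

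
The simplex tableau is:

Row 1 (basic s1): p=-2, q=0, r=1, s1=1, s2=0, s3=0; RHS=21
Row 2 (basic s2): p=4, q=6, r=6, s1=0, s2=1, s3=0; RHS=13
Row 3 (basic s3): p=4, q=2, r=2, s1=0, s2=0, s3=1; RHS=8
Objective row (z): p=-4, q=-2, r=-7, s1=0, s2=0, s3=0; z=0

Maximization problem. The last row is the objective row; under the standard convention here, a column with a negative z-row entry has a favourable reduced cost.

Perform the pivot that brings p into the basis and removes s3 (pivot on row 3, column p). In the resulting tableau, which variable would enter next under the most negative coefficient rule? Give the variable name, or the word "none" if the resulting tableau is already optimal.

r

Pivot element 4. New z-row = old z-row − (-4)·(row 3/4).
Updated z-row coefficients: p: 0, q: 0, r: -5, s1: 0, s2: 0, s3: 1.
The most negative is -5 in column r, so r would enter next.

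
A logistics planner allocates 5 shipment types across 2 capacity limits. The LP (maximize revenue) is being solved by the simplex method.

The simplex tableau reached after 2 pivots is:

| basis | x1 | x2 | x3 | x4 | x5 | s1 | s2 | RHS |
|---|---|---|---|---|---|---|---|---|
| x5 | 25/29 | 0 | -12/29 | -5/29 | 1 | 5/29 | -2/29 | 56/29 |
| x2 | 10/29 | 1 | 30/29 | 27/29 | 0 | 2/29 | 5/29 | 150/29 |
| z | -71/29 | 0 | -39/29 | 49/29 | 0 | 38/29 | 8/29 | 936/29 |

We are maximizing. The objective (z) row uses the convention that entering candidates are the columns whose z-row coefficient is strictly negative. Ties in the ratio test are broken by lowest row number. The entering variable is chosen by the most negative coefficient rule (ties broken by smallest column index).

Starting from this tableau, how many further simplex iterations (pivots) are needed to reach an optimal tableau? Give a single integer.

pivot: x1 in, x5 out → z = 944/25
pivot: x3 in, x2 out → z = 47
No improving column remains; optimal.

2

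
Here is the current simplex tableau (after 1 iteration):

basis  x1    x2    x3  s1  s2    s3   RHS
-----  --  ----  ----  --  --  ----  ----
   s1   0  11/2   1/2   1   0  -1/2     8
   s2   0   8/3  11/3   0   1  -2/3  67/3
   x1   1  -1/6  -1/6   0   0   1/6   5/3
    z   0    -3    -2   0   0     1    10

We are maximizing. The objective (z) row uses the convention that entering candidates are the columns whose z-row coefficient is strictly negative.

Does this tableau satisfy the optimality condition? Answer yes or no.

no

Column x2 has objective-row coefficient -3, which is negative; an improving pivot exists, so not yet optimal.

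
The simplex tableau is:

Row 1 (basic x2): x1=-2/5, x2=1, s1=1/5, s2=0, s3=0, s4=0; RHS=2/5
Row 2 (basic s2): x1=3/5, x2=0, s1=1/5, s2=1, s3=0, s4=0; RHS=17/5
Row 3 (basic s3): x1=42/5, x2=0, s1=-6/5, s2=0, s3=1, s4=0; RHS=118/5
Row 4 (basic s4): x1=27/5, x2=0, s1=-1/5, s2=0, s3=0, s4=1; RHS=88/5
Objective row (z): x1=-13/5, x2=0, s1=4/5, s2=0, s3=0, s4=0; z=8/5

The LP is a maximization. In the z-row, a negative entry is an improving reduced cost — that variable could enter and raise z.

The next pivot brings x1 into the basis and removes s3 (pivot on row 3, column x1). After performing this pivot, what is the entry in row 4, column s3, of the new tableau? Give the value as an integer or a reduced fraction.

Pivot element is row 3, column x1: 42/5.
Normalize row 3: new (row 3, s3) = 1/(42/5) = 5/42.
row 4 ← row 4 − (27/5)·(new row 3): 0 − (27/5)·(5/42) = -9/14.

-9/14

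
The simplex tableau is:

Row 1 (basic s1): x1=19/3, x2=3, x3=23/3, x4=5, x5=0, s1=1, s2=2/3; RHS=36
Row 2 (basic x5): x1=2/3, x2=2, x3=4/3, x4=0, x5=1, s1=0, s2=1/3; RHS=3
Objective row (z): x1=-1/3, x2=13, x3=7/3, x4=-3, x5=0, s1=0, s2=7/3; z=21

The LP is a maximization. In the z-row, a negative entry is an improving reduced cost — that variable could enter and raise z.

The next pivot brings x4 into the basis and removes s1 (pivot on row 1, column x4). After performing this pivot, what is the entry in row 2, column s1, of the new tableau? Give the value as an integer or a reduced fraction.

Pivot element is row 1, column x4: 5.
Normalize row 1: new (row 1, s1) = 1/5 = 1/5.
row 2 ← row 2 − 0·(new row 1): 0 − 0·(1/5) = 0.

0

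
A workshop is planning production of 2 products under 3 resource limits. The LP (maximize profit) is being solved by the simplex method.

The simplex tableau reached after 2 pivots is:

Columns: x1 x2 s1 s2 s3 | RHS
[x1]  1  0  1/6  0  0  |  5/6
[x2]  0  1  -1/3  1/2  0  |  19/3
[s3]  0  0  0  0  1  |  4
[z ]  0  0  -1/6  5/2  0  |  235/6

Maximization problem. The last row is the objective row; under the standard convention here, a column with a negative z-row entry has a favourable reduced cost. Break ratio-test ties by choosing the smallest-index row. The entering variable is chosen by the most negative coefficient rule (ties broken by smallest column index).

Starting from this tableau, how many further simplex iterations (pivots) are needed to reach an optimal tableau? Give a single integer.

pivot: s1 in, x1 out → z = 40
No improving column remains; optimal.

1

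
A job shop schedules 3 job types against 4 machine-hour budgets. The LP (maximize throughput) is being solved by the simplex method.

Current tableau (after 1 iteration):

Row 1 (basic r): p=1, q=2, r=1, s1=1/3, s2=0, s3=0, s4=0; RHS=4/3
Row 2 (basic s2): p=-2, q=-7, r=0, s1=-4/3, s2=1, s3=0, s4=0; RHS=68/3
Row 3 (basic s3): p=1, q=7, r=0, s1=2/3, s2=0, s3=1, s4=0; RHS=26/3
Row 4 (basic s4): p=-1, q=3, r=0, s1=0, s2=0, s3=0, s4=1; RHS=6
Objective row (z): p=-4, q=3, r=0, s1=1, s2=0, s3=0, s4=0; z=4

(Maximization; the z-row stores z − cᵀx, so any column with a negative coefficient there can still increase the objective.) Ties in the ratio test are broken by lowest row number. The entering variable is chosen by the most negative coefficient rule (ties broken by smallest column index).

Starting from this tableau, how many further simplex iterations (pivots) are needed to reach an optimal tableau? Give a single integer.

1

pivot: p in, r out → z = 28/3
No improving column remains; optimal.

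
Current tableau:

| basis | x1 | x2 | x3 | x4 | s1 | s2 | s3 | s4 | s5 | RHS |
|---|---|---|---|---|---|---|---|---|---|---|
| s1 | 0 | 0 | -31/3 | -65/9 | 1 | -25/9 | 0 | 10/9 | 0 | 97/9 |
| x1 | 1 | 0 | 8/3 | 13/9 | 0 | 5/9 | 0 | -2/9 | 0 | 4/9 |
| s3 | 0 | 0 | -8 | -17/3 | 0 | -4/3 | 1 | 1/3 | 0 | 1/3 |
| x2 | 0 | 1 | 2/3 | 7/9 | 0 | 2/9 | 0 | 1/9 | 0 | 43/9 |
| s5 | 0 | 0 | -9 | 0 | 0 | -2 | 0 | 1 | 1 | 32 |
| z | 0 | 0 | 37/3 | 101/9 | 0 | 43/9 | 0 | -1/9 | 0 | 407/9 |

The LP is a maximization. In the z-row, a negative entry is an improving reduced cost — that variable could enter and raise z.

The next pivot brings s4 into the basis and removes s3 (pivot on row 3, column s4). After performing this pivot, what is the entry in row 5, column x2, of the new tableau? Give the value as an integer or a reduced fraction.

Pivot element is row 3, column s4: 1/3.
Normalize row 3: new (row 3, x2) = 0/(1/3) = 0.
row 5 ← row 5 − 1·(new row 3): 0 − 1·0 = 0.

0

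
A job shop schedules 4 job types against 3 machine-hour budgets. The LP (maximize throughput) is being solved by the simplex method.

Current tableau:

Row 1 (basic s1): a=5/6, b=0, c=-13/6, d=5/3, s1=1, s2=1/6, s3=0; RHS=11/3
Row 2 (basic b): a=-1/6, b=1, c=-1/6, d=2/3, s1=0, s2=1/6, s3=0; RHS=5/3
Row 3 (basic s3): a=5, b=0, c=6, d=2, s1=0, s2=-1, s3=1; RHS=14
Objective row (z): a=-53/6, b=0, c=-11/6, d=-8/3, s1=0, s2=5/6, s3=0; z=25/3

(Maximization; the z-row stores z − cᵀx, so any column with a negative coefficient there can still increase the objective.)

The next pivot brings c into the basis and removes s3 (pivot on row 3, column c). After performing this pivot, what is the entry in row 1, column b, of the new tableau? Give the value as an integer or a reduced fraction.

0

Pivot element is row 3, column c: 6.
Normalize row 3: new (row 3, b) = 0/6 = 0.
row 1 ← row 1 − (-13/6)·(new row 3): 0 − (-13/6)·0 = 0.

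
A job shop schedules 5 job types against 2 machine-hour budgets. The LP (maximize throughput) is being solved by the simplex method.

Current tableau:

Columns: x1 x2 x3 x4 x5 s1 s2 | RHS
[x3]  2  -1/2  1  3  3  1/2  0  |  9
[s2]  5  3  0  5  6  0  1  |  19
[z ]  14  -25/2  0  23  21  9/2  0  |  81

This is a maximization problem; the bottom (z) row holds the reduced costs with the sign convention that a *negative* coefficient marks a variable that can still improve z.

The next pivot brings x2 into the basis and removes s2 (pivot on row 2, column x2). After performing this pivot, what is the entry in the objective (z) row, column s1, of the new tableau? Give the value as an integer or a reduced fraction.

9/2

Pivot element is row 2, column x2: 3.
Normalize row 2: new (row 2, s1) = 0/3 = 0.
z-row ← z-row − (-25/2)·(new row 2): 9/2 − (-25/2)·0 = 9/2.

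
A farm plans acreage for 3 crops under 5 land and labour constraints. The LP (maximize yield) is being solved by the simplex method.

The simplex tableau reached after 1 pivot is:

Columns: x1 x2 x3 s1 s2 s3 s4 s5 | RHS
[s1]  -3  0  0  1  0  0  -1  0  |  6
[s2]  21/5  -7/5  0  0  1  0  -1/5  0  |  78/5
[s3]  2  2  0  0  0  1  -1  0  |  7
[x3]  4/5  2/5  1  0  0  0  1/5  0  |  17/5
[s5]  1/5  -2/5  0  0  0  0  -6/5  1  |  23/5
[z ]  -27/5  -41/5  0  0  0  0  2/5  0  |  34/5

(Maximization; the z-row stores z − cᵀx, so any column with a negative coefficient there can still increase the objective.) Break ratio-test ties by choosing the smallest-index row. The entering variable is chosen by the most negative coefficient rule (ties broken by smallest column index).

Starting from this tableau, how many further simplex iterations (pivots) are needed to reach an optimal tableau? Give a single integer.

pivot: x2 in, s3 out → z = 71/2
pivot: s4 in, x3 out → z = 54
No improving column remains; optimal.

2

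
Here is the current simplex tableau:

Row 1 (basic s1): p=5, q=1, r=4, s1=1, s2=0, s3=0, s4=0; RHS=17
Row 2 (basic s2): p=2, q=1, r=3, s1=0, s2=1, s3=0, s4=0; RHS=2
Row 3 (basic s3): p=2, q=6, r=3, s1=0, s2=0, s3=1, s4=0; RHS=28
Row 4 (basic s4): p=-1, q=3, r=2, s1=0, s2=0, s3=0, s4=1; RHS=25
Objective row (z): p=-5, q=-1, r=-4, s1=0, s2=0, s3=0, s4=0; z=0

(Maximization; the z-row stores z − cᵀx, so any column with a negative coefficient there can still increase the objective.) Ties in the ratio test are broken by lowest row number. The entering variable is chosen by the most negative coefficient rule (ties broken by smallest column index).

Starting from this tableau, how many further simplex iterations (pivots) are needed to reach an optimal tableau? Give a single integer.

pivot: p in, s2 out → z = 5
No improving column remains; optimal.

1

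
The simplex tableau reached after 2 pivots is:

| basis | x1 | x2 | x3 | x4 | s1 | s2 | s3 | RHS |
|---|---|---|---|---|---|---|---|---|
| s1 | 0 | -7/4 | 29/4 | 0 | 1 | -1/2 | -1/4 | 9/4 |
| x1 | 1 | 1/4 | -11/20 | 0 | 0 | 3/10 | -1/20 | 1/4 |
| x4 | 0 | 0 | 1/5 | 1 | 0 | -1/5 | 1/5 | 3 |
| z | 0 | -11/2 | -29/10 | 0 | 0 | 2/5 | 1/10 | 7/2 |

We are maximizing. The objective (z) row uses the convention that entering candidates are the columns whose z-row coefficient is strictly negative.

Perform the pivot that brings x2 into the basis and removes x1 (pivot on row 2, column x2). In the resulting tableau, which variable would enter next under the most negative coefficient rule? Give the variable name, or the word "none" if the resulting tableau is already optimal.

Pivot element 1/4. New z-row = old z-row − (-11/2)·(row 2/(1/4)).
Updated z-row coefficients: x1: 22, x2: 0, x3: -15, x4: 0, s1: 0, s2: 7, s3: -1.
The most negative is -15 in column x3, so x3 would enter next.

x3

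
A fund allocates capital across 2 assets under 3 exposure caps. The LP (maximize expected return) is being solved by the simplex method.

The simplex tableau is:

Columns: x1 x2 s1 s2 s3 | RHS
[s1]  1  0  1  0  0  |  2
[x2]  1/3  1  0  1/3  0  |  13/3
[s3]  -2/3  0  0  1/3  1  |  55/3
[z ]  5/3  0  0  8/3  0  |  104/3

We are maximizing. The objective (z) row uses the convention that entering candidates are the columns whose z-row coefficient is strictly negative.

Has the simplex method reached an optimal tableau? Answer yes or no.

yes

No objective-row coefficient is strictly negative, so no entering variable exists; the tableau is optimal.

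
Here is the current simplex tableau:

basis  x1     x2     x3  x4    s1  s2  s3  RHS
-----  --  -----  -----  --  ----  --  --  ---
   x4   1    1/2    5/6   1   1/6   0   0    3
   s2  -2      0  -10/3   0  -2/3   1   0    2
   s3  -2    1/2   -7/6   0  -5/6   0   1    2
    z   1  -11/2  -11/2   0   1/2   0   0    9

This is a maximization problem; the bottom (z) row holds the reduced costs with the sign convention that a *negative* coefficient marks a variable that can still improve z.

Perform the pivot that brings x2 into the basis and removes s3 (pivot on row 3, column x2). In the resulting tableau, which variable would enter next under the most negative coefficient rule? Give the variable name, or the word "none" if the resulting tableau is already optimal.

Pivot element 1/2. New z-row = old z-row − (-11/2)·(row 3/(1/2)).
Updated z-row coefficients: x1: -21, x2: 0, x3: -55/3, x4: 0, s1: -26/3, s2: 0, s3: 11.
The most negative is -21 in column x1, so x1 would enter next.

x1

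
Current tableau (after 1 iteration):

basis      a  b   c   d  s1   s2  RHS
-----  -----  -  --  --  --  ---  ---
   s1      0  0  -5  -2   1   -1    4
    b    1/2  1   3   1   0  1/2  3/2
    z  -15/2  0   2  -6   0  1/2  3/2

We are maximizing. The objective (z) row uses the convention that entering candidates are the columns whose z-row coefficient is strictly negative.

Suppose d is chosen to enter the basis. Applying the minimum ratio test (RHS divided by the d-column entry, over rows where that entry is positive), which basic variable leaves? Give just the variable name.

b

Ratios: row 1 (s1): entry -2 ≤ 0, skip; row 2 (b): (3/2)/1 = 3/2.
Minimum ratio 3/2 is in the b row, so b leaves.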